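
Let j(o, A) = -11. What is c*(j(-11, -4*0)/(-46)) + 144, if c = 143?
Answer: 8197/46 ≈ 178.20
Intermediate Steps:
c*(j(-11, -4*0)/(-46)) + 144 = 143*(-11/(-46)) + 144 = 143*(-11*(-1/46)) + 144 = 143*(11/46) + 144 = 1573/46 + 144 = 8197/46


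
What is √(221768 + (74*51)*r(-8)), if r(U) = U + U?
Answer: 2*√40346 ≈ 401.73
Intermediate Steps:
r(U) = 2*U
√(221768 + (74*51)*r(-8)) = √(221768 + (74*51)*(2*(-8))) = √(221768 + 3774*(-16)) = √(221768 - 60384) = √161384 = 2*√40346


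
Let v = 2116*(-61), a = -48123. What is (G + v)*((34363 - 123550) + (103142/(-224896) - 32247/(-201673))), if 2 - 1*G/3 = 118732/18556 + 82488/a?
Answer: 6476041982836701301923595875/562514926174010432 ≈ 1.1513e+10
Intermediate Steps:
v = -129076
G = -199762661/24804733 (G = 6 - 3*(118732/18556 + 82488/(-48123)) = 6 - 3*(118732*(1/18556) + 82488*(-1/48123)) = 6 - 3*(29683/4639 - 27496/16041) = 6 - 3*348591059/74414199 = 6 - 348591059/24804733 = -199762661/24804733 ≈ -8.0534)
(G + v)*((34363 - 123550) + (103142/(-224896) - 32247/(-201673))) = (-199762661/24804733 - 129076)*((34363 - 123550) + (103142/(-224896) - 32247/(-201673))) = -3201895479369*(-89187 + (103142*(-1/224896) - 32247*(-1/201673)))/24804733 = -3201895479369*(-89187 + (-51571/112448 + 32247/201673))/24804733 = -3201895479369*(-89187 - 6774367627/22677725504)/24804733 = -3201895479369/24804733*(-2022565078892875/22677725504) = 6476041982836701301923595875/562514926174010432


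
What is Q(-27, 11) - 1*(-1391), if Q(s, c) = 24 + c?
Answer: 1426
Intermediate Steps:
Q(-27, 11) - 1*(-1391) = (24 + 11) - 1*(-1391) = 35 + 1391 = 1426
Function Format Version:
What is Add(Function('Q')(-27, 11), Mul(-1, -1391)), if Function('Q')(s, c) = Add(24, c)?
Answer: 1426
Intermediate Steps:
Add(Function('Q')(-27, 11), Mul(-1, -1391)) = Add(Add(24, 11), Mul(-1, -1391)) = Add(35, 1391) = 1426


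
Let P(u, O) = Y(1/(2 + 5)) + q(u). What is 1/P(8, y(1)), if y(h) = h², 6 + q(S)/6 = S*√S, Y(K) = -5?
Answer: 41/16751 + 96*√2/16751 ≈ 0.010552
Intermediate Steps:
q(S) = -36 + 6*S^(3/2) (q(S) = -36 + 6*(S*√S) = -36 + 6*S^(3/2))
P(u, O) = -41 + 6*u^(3/2) (P(u, O) = -5 + (-36 + 6*u^(3/2)) = -41 + 6*u^(3/2))
1/P(8, y(1)) = 1/(-41 + 6*8^(3/2)) = 1/(-41 + 6*(16*√2)) = 1/(-41 + 96*√2)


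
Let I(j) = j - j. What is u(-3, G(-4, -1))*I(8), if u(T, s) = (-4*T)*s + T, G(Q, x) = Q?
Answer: 0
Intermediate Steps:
I(j) = 0
u(T, s) = T - 4*T*s (u(T, s) = -4*T*s + T = T - 4*T*s)
u(-3, G(-4, -1))*I(8) = -3*(1 - 4*(-4))*0 = -3*(1 + 16)*0 = -3*17*0 = -51*0 = 0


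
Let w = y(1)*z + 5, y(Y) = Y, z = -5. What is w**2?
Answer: 0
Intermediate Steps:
w = 0 (w = 1*(-5) + 5 = -5 + 5 = 0)
w**2 = 0**2 = 0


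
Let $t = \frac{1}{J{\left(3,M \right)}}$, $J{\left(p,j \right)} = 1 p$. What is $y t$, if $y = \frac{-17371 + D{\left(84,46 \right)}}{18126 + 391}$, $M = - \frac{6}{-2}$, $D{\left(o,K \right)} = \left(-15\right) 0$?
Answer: $- \frac{17371}{55551} \approx -0.3127$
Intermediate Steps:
$D{\left(o,K \right)} = 0$
$M = 3$ ($M = \left(-6\right) \left(- \frac{1}{2}\right) = 3$)
$J{\left(p,j \right)} = p$
$t = \frac{1}{3} \approx 0.33333$
$y = - \frac{17371}{18517}$ ($y = \frac{-17371 + 0}{18126 + 391} = - \frac{17371}{18517} \approx -0.93811$)
$y t = \left(- \frac{17371}{18517}\right) \frac{1}{3} = - \frac{17371}{55551}$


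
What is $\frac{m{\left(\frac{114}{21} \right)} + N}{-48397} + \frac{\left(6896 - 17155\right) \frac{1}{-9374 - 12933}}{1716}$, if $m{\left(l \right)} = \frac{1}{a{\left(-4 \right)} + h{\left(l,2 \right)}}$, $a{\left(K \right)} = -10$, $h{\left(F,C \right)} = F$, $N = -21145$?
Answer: $\frac{6479282864425}{14820637314912} \approx 0.43718$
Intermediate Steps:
$m{\left(l \right)} = \frac{1}{-10 + l}$
$\frac{m{\left(\frac{114}{21} \right)} + N}{-48397} + \frac{\left(6896 - 17155\right) \frac{1}{-9374 - 12933}}{1716} = \frac{\frac{1}{-10 + \frac{114}{21}} - 21145}{-48397} + \frac{\left(6896 - 17155\right) \frac{1}{-9374 - 12933}}{1716} = \left(\frac{1}{-10 + 114 \cdot \frac{1}{21}} - 21145\right) \left(- \frac{1}{48397}\right) + - \frac{10259}{-22307} \cdot \frac{1}{1716} = \left(\frac{1}{-10 + \frac{38}{7}} - 21145\right) \left(- \frac{1}{48397}\right) + \left(-10259\right) \left(- \frac{1}{22307}\right) \frac{1}{1716} = \left(\frac{1}{- \frac{32}{7}} - 21145\right) \left(- \frac{1}{48397}\right) + \frac{10259}{22307} \cdot \frac{1}{1716} = \left(- \frac{7}{32} - 21145\right) \left(- \frac{1}{48397}\right) + \frac{10259}{38278812} = \left(- \frac{676647}{32}\right) \left(- \frac{1}{48397}\right) + \frac{10259}{38278812} = \frac{676647}{1548704} + \frac{10259}{38278812} = \frac{6479282864425}{14820637314912}$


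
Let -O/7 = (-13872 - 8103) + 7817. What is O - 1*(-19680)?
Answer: 118786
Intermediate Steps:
O = 99106 (O = -7*((-13872 - 8103) + 7817) = -7*(-21975 + 7817) = -7*(-14158) = 99106)
O - 1*(-19680) = 99106 - 1*(-19680) = 99106 + 19680 = 118786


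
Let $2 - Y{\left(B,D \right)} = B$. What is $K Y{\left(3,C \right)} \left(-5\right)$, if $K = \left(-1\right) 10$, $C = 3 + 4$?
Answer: $-50$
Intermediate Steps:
$C = 7$
$Y{\left(B,D \right)} = 2 - B$
$K = -10$
$K Y{\left(3,C \right)} \left(-5\right) = - 10 \left(2 - 3\right) \left(-5\right) = \left(-10\right) \left(-1\right) \left(-5\right) = 10 \left(-5\right) = -50$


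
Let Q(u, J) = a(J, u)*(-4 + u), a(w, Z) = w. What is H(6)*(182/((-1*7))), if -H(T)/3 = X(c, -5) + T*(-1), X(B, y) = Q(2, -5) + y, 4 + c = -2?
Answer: -78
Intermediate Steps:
Q(u, J) = J*(-4 + u)
c = -6 (c = -4 - 2 = -6)
X(B, y) = 10 + y (X(B, y) = -5*(-4 + 2) + y = -5*(-2) + y = 10 + y)
H(T) = -15 + 3*T (H(T) = -3*((10 - 5) + T*(-1)) = -3*(5 - T) = -15 + 3*T)
H(6)*(182/((-1*7))) = (-15 + 3*6)*(182/((-1*7))) = (-15 + 18)*(182/(-7)) = 3*(182*(-⅐)) = 3*(-26) = -78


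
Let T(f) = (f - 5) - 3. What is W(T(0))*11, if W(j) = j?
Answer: -88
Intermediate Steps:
T(f) = -8 + f (T(f) = (-5 + f) - 3 = -8 + f)
W(T(0))*11 = (-8 + 0)*11 = -8*11 = -88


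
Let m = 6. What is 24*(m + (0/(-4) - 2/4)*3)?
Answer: 108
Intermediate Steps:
24*(m + (0/(-4) - 2/4)*3) = 24*(6 + (0/(-4) - 2/4)*3) = 24*(6 + (0*(-1/4) - 2*1/4)*3) = 24*(6 + (0 - 1/2)*3) = 24*(6 - 1/2*3) = 24*(6 - 3/2) = 24*(9/2) = 108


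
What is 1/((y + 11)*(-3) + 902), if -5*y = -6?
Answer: 5/4327 ≈ 0.0011555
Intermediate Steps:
y = 6/5 (y = -1/5*(-6) = 6/5 ≈ 1.2000)
1/((y + 11)*(-3) + 902) = 1/((6/5 + 11)*(-3) + 902) = 1/((61/5)*(-3) + 902) = 1/(-183/5 + 902) = 1/(4327/5) = 5/4327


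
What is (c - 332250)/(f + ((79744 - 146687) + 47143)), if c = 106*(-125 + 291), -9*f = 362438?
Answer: 1415943/270319 ≈ 5.2380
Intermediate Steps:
f = -362438/9 (f = -1/9*362438 = -362438/9 ≈ -40271.)
c = 17596 (c = 106*166 = 17596)
(c - 332250)/(f + ((79744 - 146687) + 47143)) = (17596 - 332250)/(-362438/9 + ((79744 - 146687) + 47143)) = -314654/(-362438/9 + (-66943 + 47143)) = -314654/(-362438/9 - 19800) = -314654/(-540638/9) = -314654*(-9/540638) = 1415943/270319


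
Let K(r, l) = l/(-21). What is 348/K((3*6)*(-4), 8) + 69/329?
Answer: -600945/658 ≈ -913.29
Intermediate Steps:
K(r, l) = -l/21 (K(r, l) = l*(-1/21) = -l/21)
348/K((3*6)*(-4), 8) + 69/329 = 348/((-1/21*8)) + 69/329 = 348/(-8/21) + 69*(1/329) = 348*(-21/8) + 69/329 = -1827/2 + 69/329 = -600945/658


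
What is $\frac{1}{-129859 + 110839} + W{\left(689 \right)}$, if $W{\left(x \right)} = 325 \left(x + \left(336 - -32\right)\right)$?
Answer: $\frac{6533845499}{19020} \approx 3.4353 \cdot 10^{5}$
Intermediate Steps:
$W{\left(x \right)} = 119600 + 325 x$ ($W{\left(x \right)} = 325 \left(x + \left(336 + 32\right)\right) = 325 \left(x + 368\right) = 325 \left(368 + x\right) = 119600 + 325 x$)
$\frac{1}{-129859 + 110839} + W{\left(689 \right)} = \frac{1}{-129859 + 110839} + \left(119600 + 325 \cdot 689\right) = \frac{1}{-19020} + \left(119600 + 223925\right) = - \frac{1}{19020} + 343525 = \frac{6533845499}{19020}$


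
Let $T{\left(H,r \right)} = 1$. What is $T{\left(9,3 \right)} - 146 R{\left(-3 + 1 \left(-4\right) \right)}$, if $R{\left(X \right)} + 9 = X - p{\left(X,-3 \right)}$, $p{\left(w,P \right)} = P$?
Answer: $1899$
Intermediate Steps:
$R{\left(X \right)} = -6 + X$ ($R{\left(X \right)} = -9 + \left(X - -3\right) = -9 + \left(X + 3\right) = -9 + \left(3 + X\right) = -6 + X$)
$T{\left(9,3 \right)} - 146 R{\left(-3 + 1 \left(-4\right) \right)} = 1 - 146 \left(-6 + \left(-3 + 1 \left(-4\right)\right)\right) = 1 - 146 \left(-6 - 7\right) = 1 - -1898 = 1 + 1898 = 1899$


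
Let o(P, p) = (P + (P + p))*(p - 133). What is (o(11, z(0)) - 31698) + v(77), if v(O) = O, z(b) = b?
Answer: -34547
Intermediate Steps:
o(P, p) = (-133 + p)*(p + 2*P) (o(P, p) = (p + 2*P)*(-133 + p) = (-133 + p)*(p + 2*P))
(o(11, z(0)) - 31698) + v(77) = ((0² - 266*11 - 133*0 + 2*11*0) - 31698) + 77 = ((0 - 2926 + 0 + 0) - 31698) + 77 = (-2926 - 31698) + 77 = -34624 + 77 = -34547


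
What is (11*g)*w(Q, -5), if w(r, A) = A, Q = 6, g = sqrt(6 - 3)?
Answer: -55*sqrt(3) ≈ -95.263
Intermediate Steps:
g = sqrt(3) ≈ 1.7320
(11*g)*w(Q, -5) = (11*sqrt(3))*(-5) = -55*sqrt(3)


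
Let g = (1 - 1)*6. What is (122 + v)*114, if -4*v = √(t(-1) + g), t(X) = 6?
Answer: 13908 - 57*√6/2 ≈ 13838.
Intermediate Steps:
g = 0 (g = 0*6 = 0)
v = -√6/4 (v = -√(6 + 0)/4 = -√6/4 ≈ -0.61237)
(122 + v)*114 = (122 - √6/4)*114 = 13908 - 57*√6/2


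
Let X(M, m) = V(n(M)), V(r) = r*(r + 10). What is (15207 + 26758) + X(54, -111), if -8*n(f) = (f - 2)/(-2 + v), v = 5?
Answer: 1510129/36 ≈ 41948.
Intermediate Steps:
n(f) = 1/12 - f/24 (n(f) = -(f - 2)/(8*(-2 + 5)) = -(-2 + f)/(8*3) = -(-2/3 + f/3)/8 = 1/12 - f/24)
V(r) = r*(10 + r)
X(M, m) = (1/12 - M/24)*(121/12 - M/24) (X(M, m) = (1/12 - M/24)*(10 + (1/12 - M/24)) = (1/12 - M/24)*(121/12 - M/24))
(15207 + 26758) + X(54, -111) = (15207 + 26758) + (-242 + 54)*(-2 + 54)/576 = 41965 + (1/576)*(-188)*52 = 41965 - 611/36 = 1510129/36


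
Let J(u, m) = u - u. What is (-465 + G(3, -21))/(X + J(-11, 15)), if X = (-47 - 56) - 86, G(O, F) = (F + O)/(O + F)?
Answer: 464/189 ≈ 2.4550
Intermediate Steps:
J(u, m) = 0
G(O, F) = 1 (G(O, F) = (F + O)/(F + O) = 1)
X = -189 (X = -103 - 86 = -189)
(-465 + G(3, -21))/(X + J(-11, 15)) = (-465 + 1)/(-189 + 0) = -464/(-189) = -464*(-1/189) = 464/189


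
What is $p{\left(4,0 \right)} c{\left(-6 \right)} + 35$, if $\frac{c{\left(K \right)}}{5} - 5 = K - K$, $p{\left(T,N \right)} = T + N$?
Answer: $135$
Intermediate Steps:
$p{\left(T,N \right)} = N + T$
$c{\left(K \right)} = 25$ ($c{\left(K \right)} = 25 + 5 \left(K - K\right) = 25 + 5 \cdot 0 = 25 + 0 = 25$)
$p{\left(4,0 \right)} c{\left(-6 \right)} + 35 = \left(0 + 4\right) 25 + 35 = 4 \cdot 25 + 35 = 100 + 35 = 135$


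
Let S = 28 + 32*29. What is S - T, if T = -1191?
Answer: 2147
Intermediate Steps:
S = 956 (S = 28 + 928 = 956)
S - T = 956 - 1*(-1191) = 956 + 1191 = 2147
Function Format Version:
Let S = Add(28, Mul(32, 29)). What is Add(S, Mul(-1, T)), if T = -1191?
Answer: 2147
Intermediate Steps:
S = 956 (S = Add(28, 928) = 956)
Add(S, Mul(-1, T)) = Add(956, Mul(-1, -1191)) = Add(956, 1191) = 2147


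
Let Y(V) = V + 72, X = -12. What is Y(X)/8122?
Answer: 30/4061 ≈ 0.0073873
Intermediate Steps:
Y(V) = 72 + V
Y(X)/8122 = (72 - 12)/8122 = 60*(1/8122) = 30/4061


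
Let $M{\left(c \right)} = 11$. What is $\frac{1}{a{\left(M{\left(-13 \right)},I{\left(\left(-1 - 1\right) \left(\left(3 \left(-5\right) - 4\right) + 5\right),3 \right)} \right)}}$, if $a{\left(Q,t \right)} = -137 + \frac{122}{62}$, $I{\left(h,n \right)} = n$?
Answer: $- \frac{31}{4186} \approx -0.0074056$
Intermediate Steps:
$a{\left(Q,t \right)} = - \frac{4186}{31}$ ($a{\left(Q,t \right)} = -137 + 122 \cdot \frac{1}{62} = -137 + \frac{61}{31} = - \frac{4186}{31}$)
$\frac{1}{a{\left(M{\left(-13 \right)},I{\left(\left(-1 - 1\right) \left(\left(3 \left(-5\right) - 4\right) + 5\right),3 \right)} \right)}} = \frac{1}{- \frac{4186}{31}} = - \frac{31}{4186}$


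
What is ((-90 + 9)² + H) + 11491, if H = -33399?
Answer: -15347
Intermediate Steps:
((-90 + 9)² + H) + 11491 = ((-90 + 9)² - 33399) + 11491 = ((-81)² - 33399) + 11491 = (6561 - 33399) + 11491 = -26838 + 11491 = -15347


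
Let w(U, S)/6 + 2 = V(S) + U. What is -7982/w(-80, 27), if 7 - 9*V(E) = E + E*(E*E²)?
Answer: 11973/532199 ≈ 0.022497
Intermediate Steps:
V(E) = 7/9 - E/9 - E⁴/9 (V(E) = 7/9 - (E + E*(E*E²))/9 = 7/9 - (E + E*E³)/9 = 7/9 - (E + E⁴)/9 = 7/9 + (-E/9 - E⁴/9) = 7/9 - E/9 - E⁴/9)
w(U, S) = -22/3 + 6*U - 2*S/3 - 2*S⁴/3 (w(U, S) = -12 + 6*((7/9 - S/9 - S⁴/9) + U) = -12 + 6*(7/9 + U - S/9 - S⁴/9) = -12 + (14/3 + 6*U - 2*S/3 - 2*S⁴/3) = -22/3 + 6*U - 2*S/3 - 2*S⁴/3)
-7982/w(-80, 27) = -7982/(-22/3 + 6*(-80) - ⅔*27 - ⅔*27⁴) = -7982/(-22/3 - 480 - 18 - ⅔*531441) = -7982/(-22/3 - 480 - 18 - 354294) = -7982/(-1064398/3) = -7982*(-3/1064398) = 11973/532199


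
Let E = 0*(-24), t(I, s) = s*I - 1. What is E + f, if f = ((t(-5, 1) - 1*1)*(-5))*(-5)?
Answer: -175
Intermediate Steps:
t(I, s) = -1 + I*s (t(I, s) = I*s - 1 = -1 + I*s)
f = -175 (f = (((-1 - 5*1) - 1*1)*(-5))*(-5) = (((-1 - 5) - 1)*(-5))*(-5) = ((-6 - 1)*(-5))*(-5) = -7*(-5)*(-5) = 35*(-5) = -175)
E = 0
E + f = 0 - 175 = -175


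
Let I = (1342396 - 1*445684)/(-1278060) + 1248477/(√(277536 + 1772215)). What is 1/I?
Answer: 16313338177035130/17680754919994473117149 + 14161867912466925*√2049751/17680754919994473117149 ≈ 0.0011477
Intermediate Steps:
I = -74726/106505 + 1248477*√2049751/2049751 (I = (1342396 - 445684)*(-1/1278060) + 1248477/(√2049751) = 896712*(-1/1278060) + 1248477*(√2049751/2049751) = -74726/106505 + 1248477*√2049751/2049751 ≈ 871.33)
1/I = 1/(-74726/106505 + 1248477*√2049751/2049751)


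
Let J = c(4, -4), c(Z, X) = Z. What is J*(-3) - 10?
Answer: -22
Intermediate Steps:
J = 4
J*(-3) - 10 = 4*(-3) - 10 = -12 - 10 = -22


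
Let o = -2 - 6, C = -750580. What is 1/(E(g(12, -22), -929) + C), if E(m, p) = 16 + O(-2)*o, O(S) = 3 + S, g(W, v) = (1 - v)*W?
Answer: -1/750572 ≈ -1.3323e-6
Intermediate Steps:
g(W, v) = W*(1 - v)
o = -8
E(m, p) = 8 (E(m, p) = 16 + (3 - 2)*(-8) = 16 + 1*(-8) = 16 - 8 = 8)
1/(E(g(12, -22), -929) + C) = 1/(8 - 750580) = 1/(-750572) = -1/750572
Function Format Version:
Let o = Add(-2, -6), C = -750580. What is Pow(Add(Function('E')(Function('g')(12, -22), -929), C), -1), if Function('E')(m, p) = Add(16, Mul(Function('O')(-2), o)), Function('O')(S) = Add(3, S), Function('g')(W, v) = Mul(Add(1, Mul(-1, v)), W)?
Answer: Rational(-1, 750572) ≈ -1.3323e-6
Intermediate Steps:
Function('g')(W, v) = Mul(W, Add(1, Mul(-1, v)))
o = -8
Function('E')(m, p) = 8 (Function('E')(m, p) = Add(16, Mul(Add(3, -2), -8)) = Add(16, Mul(1, -8)) = Add(16, -8) = 8)
Pow(Add(Function('E')(Function('g')(12, -22), -929), C), -1) = Pow(Add(8, -750580), -1) = Pow(-750572, -1) = Rational(-1, 750572)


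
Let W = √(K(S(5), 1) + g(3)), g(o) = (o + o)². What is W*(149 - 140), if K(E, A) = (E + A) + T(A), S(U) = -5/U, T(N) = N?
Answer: 9*√37 ≈ 54.745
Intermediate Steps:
K(E, A) = E + 2*A (K(E, A) = (E + A) + A = (A + E) + A = E + 2*A)
g(o) = 4*o² (g(o) = (2*o)² = 4*o²)
W = √37 (W = √((-5/5 + 2*1) + 4*3²) = √((-5*⅕ + 2) + 4*9) = √((-1 + 2) + 36) = √(1 + 36) = √37 ≈ 6.0828)
W*(149 - 140) = √37*(149 - 140) = √37*9 = 9*√37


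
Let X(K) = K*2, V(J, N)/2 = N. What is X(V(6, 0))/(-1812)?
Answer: 0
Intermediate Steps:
V(J, N) = 2*N
X(K) = 2*K
X(V(6, 0))/(-1812) = (2*(2*0))/(-1812) = (2*0)*(-1/1812) = 0*(-1/1812) = 0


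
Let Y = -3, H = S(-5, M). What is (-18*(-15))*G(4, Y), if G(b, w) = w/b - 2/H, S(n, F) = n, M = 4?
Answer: -189/2 ≈ -94.500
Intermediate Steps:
H = -5
G(b, w) = ⅖ + w/b (G(b, w) = w/b - 2/(-5) = w/b - 2*(-⅕) = w/b + ⅖ = ⅖ + w/b)
(-18*(-15))*G(4, Y) = (-18*(-15))*(⅖ - 3/4) = 270*(⅖ - 3*¼) = 270*(⅖ - ¾) = 270*(-7/20) = -189/2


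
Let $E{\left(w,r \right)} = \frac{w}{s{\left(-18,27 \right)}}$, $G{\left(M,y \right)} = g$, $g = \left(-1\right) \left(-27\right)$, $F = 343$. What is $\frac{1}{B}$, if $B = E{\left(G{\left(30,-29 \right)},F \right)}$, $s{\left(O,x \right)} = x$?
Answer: $1$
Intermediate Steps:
$g = 27$
$G{\left(M,y \right)} = 27$
$E{\left(w,r \right)} = \frac{w}{27}$
$B = 1$ ($B = \frac{1}{27} \cdot 27 = 1$)
$\frac{1}{B} = 1^{-1} = 1$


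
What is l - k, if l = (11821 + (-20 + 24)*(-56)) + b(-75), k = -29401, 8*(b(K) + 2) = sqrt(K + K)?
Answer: 40996 + 5*I*sqrt(6)/8 ≈ 40996.0 + 1.5309*I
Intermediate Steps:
b(K) = -2 + sqrt(2)*sqrt(K)/8 (b(K) = -2 + sqrt(K + K)/8 = -2 + sqrt(2*K)/8 = -2 + (sqrt(2)*sqrt(K))/8 = -2 + sqrt(2)*sqrt(K)/8)
l = 11595 + 5*I*sqrt(6)/8 (l = (11821 + (-20 + 24)*(-56)) + (-2 + sqrt(2)*sqrt(-75)/8) = (11821 + 4*(-56)) + (-2 + sqrt(2)*(5*I*sqrt(3))/8) = (11821 - 224) + (-2 + 5*I*sqrt(6)/8) = 11597 + (-2 + 5*I*sqrt(6)/8) = 11595 + 5*I*sqrt(6)/8 ≈ 11595.0 + 1.5309*I)
l - k = (11595 + 5*I*sqrt(6)/8) - 1*(-29401) = (11595 + 5*I*sqrt(6)/8) + 29401 = 40996 + 5*I*sqrt(6)/8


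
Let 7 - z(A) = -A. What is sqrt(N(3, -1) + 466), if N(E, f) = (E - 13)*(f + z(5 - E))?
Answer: sqrt(386) ≈ 19.647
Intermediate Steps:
z(A) = 7 + A (z(A) = 7 - (-1)*A = 7 + A)
N(E, f) = (-13 + E)*(12 + f - E) (N(E, f) = (E - 13)*(f + (7 + (5 - E))) = (-13 + E)*(f + (12 - E)) = (-13 + E)*(12 + f - E))
sqrt(N(3, -1) + 466) = sqrt((-156 - 1*3**2 - 13*(-1) + 25*3 + 3*(-1)) + 466) = sqrt((-156 - 1*9 + 13 + 75 - 3) + 466) = sqrt((-156 - 9 + 13 + 75 - 3) + 466) = sqrt(-80 + 466) = sqrt(386)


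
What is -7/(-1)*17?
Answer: 119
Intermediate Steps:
-7/(-1)*17 = -7*(-1)*17 = -(-7)*17 = -1*(-119) = 119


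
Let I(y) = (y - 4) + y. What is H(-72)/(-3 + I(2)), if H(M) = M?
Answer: 24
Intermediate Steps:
I(y) = -4 + 2*y (I(y) = (-4 + y) + y = -4 + 2*y)
H(-72)/(-3 + I(2)) = -72/(-3 + (-4 + 2*2)) = -72/(-3 + (-4 + 4)) = -72/(-3 + 0) = -72/(-3) = -72*(-1/3) = 24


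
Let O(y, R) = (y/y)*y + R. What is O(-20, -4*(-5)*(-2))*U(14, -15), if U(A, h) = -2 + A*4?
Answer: -3240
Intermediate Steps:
U(A, h) = -2 + 4*A
O(y, R) = R + y (O(y, R) = 1*y + R = y + R = R + y)
O(-20, -4*(-5)*(-2))*U(14, -15) = (-4*(-5)*(-2) - 20)*(-2 + 4*14) = (20*(-2) - 20)*(-2 + 56) = (-40 - 20)*54 = -60*54 = -3240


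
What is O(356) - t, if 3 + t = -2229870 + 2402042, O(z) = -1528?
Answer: -173697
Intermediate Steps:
t = 172169 (t = -3 + (-2229870 + 2402042) = -3 + 172172 = 172169)
O(356) - t = -1528 - 1*172169 = -1528 - 172169 = -173697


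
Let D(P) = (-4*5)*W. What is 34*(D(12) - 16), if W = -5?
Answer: 2856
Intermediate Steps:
D(P) = 100 (D(P) = -4*5*(-5) = -20*(-5) = 100)
34*(D(12) - 16) = 34*(100 - 16) = 34*84 = 2856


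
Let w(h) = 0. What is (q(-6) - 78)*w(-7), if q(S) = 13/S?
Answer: 0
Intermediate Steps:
(q(-6) - 78)*w(-7) = (13/(-6) - 78)*0 = (13*(-⅙) - 78)*0 = (-13/6 - 78)*0 = -481/6*0 = 0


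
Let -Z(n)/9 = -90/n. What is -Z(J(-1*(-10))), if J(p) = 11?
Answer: -810/11 ≈ -73.636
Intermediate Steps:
Z(n) = 810/n (Z(n) = -(-810)/n = 810/n)
-Z(J(-1*(-10))) = -810/11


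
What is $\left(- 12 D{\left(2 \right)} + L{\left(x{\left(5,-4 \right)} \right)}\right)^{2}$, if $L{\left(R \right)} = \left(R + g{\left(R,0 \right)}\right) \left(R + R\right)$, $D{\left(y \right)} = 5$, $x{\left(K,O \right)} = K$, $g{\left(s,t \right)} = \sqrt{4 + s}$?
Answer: $400$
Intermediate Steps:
$L{\left(R \right)} = 2 R \left(R + \sqrt{4 + R}\right)$ ($L{\left(R \right)} = \left(R + \sqrt{4 + R}\right) \left(R + R\right) = \left(R + \sqrt{4 + R}\right) 2 R = 2 R \left(R + \sqrt{4 + R}\right)$)
$\left(- 12 D{\left(2 \right)} + L{\left(x{\left(5,-4 \right)} \right)}\right)^{2} = \left(\left(-12\right) 5 + 2 \cdot 5 \left(5 + \sqrt{4 + 5}\right)\right)^{2} = \left(-60 + 2 \cdot 5 \left(5 + \sqrt{9}\right)\right)^{2} = \left(-60 + 2 \cdot 5 \left(5 + 3\right)\right)^{2} = \left(-60 + 2 \cdot 5 \cdot 8\right)^{2} = \left(-60 + 80\right)^{2} = 20^{2} = 400$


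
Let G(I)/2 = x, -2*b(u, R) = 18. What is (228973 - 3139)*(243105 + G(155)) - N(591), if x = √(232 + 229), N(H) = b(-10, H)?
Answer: 54901374579 + 451668*√461 ≈ 5.4911e+10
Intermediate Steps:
b(u, R) = -9 (b(u, R) = -½*18 = -9)
N(H) = -9
x = √461 ≈ 21.471
G(I) = 2*√461
(228973 - 3139)*(243105 + G(155)) - N(591) = (228973 - 3139)*(243105 + 2*√461) - 1*(-9) = 225834*(243105 + 2*√461) + 9 = (54901374570 + 451668*√461) + 9 = 54901374579 + 451668*√461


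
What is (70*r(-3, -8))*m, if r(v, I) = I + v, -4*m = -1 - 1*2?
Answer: -1155/2 ≈ -577.50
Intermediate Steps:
m = ¾ (m = -(-1 - 1*2)/4 = -(-1 - 2)/4 = -¼*(-3) = ¾ ≈ 0.75000)
(70*r(-3, -8))*m = (70*(-8 - 3))*(¾) = (70*(-11))*(¾) = -770*¾ = -1155/2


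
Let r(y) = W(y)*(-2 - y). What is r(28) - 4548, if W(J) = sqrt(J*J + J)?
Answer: -4548 - 60*sqrt(203) ≈ -5402.9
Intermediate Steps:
W(J) = sqrt(J + J**2) (W(J) = sqrt(J**2 + J) = sqrt(J + J**2))
r(y) = sqrt(y*(1 + y))*(-2 - y)
r(28) - 4548 = sqrt(28*(1 + 28))*(-2 - 1*28) - 4548 = sqrt(28*29)*(-2 - 28) - 4548 = sqrt(812)*(-30) - 4548 = (2*sqrt(203))*(-30) - 4548 = -60*sqrt(203) - 4548 = -4548 - 60*sqrt(203)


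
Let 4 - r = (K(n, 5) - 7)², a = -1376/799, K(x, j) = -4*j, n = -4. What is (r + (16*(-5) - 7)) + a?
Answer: -650164/799 ≈ -813.72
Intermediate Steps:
a = -1376/799 (a = -1376*1/799 = -1376/799 ≈ -1.7222)
r = -725 (r = 4 - (-4*5 - 7)² = 4 - (-20 - 7)² = 4 - 1*(-27)² = 4 - 1*729 = 4 - 729 = -725)
(r + (16*(-5) - 7)) + a = (-725 + (16*(-5) - 7)) - 1376/799 = (-725 + (-80 - 7)) - 1376/799 = (-725 - 87) - 1376/799 = -812 - 1376/799 = -650164/799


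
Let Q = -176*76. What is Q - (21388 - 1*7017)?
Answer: -27747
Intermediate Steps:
Q = -13376
Q - (21388 - 1*7017) = -13376 - (21388 - 1*7017) = -13376 - (21388 - 7017) = -13376 - 1*14371 = -13376 - 14371 = -27747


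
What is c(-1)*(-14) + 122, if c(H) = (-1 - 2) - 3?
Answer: 206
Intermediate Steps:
c(H) = -6 (c(H) = -3 - 3 = -6)
c(-1)*(-14) + 122 = -6*(-14) + 122 = 84 + 122 = 206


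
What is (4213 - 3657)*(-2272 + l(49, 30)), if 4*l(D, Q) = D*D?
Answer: -929493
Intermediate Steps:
l(D, Q) = D**2/4 (l(D, Q) = (D*D)/4 = D**2/4)
(4213 - 3657)*(-2272 + l(49, 30)) = (4213 - 3657)*(-2272 + (1/4)*49**2) = 556*(-2272 + (1/4)*2401) = 556*(-2272 + 2401/4) = 556*(-6687/4) = -929493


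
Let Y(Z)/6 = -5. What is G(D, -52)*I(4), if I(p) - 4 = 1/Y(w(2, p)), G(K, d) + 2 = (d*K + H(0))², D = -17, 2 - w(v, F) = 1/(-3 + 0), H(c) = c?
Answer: 46496513/15 ≈ 3.0998e+6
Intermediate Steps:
w(v, F) = 7/3 (w(v, F) = 2 - 1/(-3 + 0) = 2 - 1/(-3) = 2 - 1*(-⅓) = 2 + ⅓ = 7/3)
Y(Z) = -30 (Y(Z) = 6*(-5) = -30)
G(K, d) = -2 + K²*d² (G(K, d) = -2 + (d*K + 0)² = -2 + (K*d + 0)² = -2 + (K*d)² = -2 + K²*d²)
I(p) = 119/30 (I(p) = 4 + 1/(-30) = 4 + 1*(-1/30) = 4 - 1/30 = 119/30)
G(D, -52)*I(4) = (-2 + (-17)²*(-52)²)*(119/30) = (-2 + 289*2704)*(119/30) = (-2 + 781456)*(119/30) = 781454*(119/30) = 46496513/15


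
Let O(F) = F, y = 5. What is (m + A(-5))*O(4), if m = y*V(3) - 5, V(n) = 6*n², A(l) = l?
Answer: 1040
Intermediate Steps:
m = 265 (m = 5*(6*3²) - 5 = 5*(6*9) - 5 = 5*54 - 5 = 270 - 5 = 265)
(m + A(-5))*O(4) = (265 - 5)*4 = 260*4 = 1040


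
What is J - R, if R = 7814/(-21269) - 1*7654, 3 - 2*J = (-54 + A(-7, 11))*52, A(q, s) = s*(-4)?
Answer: 434052111/42538 ≈ 10204.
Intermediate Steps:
A(q, s) = -4*s
J = 5099/2 (J = 3/2 - (-54 - 4*11)*52/2 = 3/2 - (-54 - 44)*52/2 = 3/2 - (-49)*52 = 3/2 - 1/2*(-5096) = 3/2 + 2548 = 5099/2 ≈ 2549.5)
R = -162800740/21269 (R = 7814*(-1/21269) - 7654 = -7814/21269 - 7654 = -162800740/21269 ≈ -7654.4)
J - R = 5099/2 - 1*(-162800740/21269) = 5099/2 + 162800740/21269 = 434052111/42538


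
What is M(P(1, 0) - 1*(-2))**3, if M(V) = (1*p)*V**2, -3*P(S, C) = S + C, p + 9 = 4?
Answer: -1953125/729 ≈ -2679.2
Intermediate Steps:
p = -5 (p = -9 + 4 = -5)
P(S, C) = -C/3 - S/3 (P(S, C) = -(S + C)/3 = -(C + S)/3 = -C/3 - S/3)
M(V) = -5*V**2 (M(V) = (1*(-5))*V**2 = -5*V**2)
M(P(1, 0) - 1*(-2))**3 = (-5*((-1/3*0 - 1/3*1) - 1*(-2))**2)**3 = (-5*((0 - 1/3) + 2)**2)**3 = (-5*(-1/3 + 2)**2)**3 = (-5*(5/3)**2)**3 = (-5*25/9)**3 = (-125/9)**3 = -1953125/729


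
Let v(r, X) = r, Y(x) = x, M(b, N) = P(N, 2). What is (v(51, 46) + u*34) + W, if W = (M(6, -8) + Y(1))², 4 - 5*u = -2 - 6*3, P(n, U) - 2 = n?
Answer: 1196/5 ≈ 239.20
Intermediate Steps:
P(n, U) = 2 + n
M(b, N) = 2 + N
u = 24/5 (u = ⅘ - (-2 - 6*3)/5 = ⅘ - (-2 - 18)/5 = ⅘ - ⅕*(-20) = ⅘ + 4 = 24/5 ≈ 4.8000)
W = 25 (W = ((2 - 8) + 1)² = (-6 + 1)² = (-5)² = 25)
(v(51, 46) + u*34) + W = (51 + (24/5)*34) + 25 = (51 + 816/5) + 25 = 1071/5 + 25 = 1196/5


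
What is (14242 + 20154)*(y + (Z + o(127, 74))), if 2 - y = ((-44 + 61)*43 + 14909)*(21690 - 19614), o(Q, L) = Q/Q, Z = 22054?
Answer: -1116032668868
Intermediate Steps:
o(Q, L) = 1
y = -32468638 (y = 2 - ((-44 + 61)*43 + 14909)*(21690 - 19614) = 2 - (17*43 + 14909)*2076 = 2 - (731 + 14909)*2076 = 2 - 15640*2076 = 2 - 1*32468640 = 2 - 32468640 = -32468638)
(14242 + 20154)*(y + (Z + o(127, 74))) = (14242 + 20154)*(-32468638 + (22054 + 1)) = 34396*(-32468638 + 22055) = 34396*(-32446583) = -1116032668868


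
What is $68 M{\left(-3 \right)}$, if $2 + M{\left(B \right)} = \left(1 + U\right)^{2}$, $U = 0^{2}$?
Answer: $-68$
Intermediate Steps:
$U = 0$
$M{\left(B \right)} = -1$ ($M{\left(B \right)} = -2 + \left(1 + 0\right)^{2} = -2 + 1^{2} = -2 + 1 = -1$)
$68 M{\left(-3 \right)} = 68 \left(-1\right) = -68$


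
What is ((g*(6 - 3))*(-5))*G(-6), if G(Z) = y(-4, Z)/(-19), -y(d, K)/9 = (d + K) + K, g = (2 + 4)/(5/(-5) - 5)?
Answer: -2160/19 ≈ -113.68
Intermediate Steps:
g = -1 (g = 6/(5*(-⅕) - 5) = 6/(-1 - 5) = 6/(-6) = 6*(-⅙) = -1)
y(d, K) = -18*K - 9*d (y(d, K) = -9*((d + K) + K) = -9*((K + d) + K) = -9*(d + 2*K) = -18*K - 9*d)
G(Z) = -36/19 + 18*Z/19 (G(Z) = (-18*Z - 9*(-4))/(-19) = (-18*Z + 36)*(-1/19) = (36 - 18*Z)*(-1/19) = -36/19 + 18*Z/19)
((g*(6 - 3))*(-5))*G(-6) = (-(6 - 3)*(-5))*(-36/19 + (18/19)*(-6)) = (-1*3*(-5))*(-36/19 - 108/19) = -3*(-5)*(-144/19) = 15*(-144/19) = -2160/19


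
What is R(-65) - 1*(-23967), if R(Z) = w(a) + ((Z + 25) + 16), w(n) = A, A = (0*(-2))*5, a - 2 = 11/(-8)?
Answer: 23943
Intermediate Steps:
a = 5/8 (a = 2 + 11/(-8) = 2 + 11*(-⅛) = 2 - 11/8 = 5/8 ≈ 0.62500)
A = 0 (A = 0*5 = 0)
w(n) = 0
R(Z) = 41 + Z (R(Z) = 0 + ((Z + 25) + 16) = 0 + ((25 + Z) + 16) = 0 + (41 + Z) = 41 + Z)
R(-65) - 1*(-23967) = (41 - 65) - 1*(-23967) = -24 + 23967 = 23943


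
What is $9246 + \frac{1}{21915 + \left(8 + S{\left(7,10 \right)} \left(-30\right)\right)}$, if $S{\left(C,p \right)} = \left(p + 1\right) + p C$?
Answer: $\frac{180232279}{19493} \approx 9246.0$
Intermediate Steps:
$S{\left(C,p \right)} = 1 + p + C p$ ($S{\left(C,p \right)} = \left(1 + p\right) + C p = 1 + p + C p$)
$9246 + \frac{1}{21915 + \left(8 + S{\left(7,10 \right)} \left(-30\right)\right)} = 9246 + \frac{1}{21915 + \left(8 + \left(1 + 10 + 7 \cdot 10\right) \left(-30\right)\right)} = 9246 + \frac{1}{21915 + \left(8 + \left(1 + 10 + 70\right) \left(-30\right)\right)} = 9246 + \frac{1}{21915 + \left(8 + 81 \left(-30\right)\right)} = 9246 + \frac{1}{21915 + \left(8 - 2430\right)} = 9246 + \frac{1}{21915 - 2422} = 9246 + \frac{1}{19493} = \frac{180232279}{19493}$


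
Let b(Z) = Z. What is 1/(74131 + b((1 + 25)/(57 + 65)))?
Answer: 61/4522004 ≈ 1.3490e-5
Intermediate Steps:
1/(74131 + b((1 + 25)/(57 + 65))) = 1/(74131 + (1 + 25)/(57 + 65)) = 1/(74131 + 26/122) = 1/(74131 + 26*(1/122)) = 1/(74131 + 13/61) = 1/(4522004/61) = 61/4522004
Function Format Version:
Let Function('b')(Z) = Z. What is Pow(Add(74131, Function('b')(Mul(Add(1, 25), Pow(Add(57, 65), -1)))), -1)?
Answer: Rational(61, 4522004) ≈ 1.3490e-5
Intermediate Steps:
Pow(Add(74131, Function('b')(Mul(Add(1, 25), Pow(Add(57, 65), -1)))), -1) = Pow(Add(74131, Mul(Add(1, 25), Pow(Add(57, 65), -1))), -1) = Pow(Add(74131, Mul(26, Pow(122, -1))), -1) = Pow(Add(74131, Mul(26, Rational(1, 122))), -1) = Pow(Add(74131, Rational(13, 61)), -1) = Pow(Rational(4522004, 61), -1) = Rational(61, 4522004)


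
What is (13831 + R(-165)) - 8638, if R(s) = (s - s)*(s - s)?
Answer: 5193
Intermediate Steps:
R(s) = 0 (R(s) = 0*0 = 0)
(13831 + R(-165)) - 8638 = (13831 + 0) - 8638 = 13831 - 8638 = 5193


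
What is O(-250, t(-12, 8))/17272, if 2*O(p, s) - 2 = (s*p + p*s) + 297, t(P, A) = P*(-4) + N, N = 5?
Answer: -26201/34544 ≈ -0.75848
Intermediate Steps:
t(P, A) = 5 - 4*P (t(P, A) = P*(-4) + 5 = -4*P + 5 = 5 - 4*P)
O(p, s) = 299/2 + p*s (O(p, s) = 1 + ((s*p + p*s) + 297)/2 = 1 + ((p*s + p*s) + 297)/2 = 1 + (2*p*s + 297)/2 = 1 + (297 + 2*p*s)/2 = 1 + (297/2 + p*s) = 299/2 + p*s)
O(-250, t(-12, 8))/17272 = (299/2 - 250*(5 - 4*(-12)))/17272 = (299/2 - 250*(5 + 48))*(1/17272) = (299/2 - 250*53)*(1/17272) = (299/2 - 13250)*(1/17272) = -26201/2*1/17272 = -26201/34544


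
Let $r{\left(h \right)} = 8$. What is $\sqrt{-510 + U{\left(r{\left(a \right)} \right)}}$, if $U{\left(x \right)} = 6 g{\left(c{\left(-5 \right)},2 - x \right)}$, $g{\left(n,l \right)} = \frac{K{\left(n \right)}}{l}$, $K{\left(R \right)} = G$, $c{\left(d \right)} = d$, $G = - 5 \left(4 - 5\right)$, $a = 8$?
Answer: $i \sqrt{515} \approx 22.694 i$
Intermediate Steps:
$G = 5$ ($G = \left(-5\right) \left(-1\right) = 5$)
$K{\left(R \right)} = 5$
$g{\left(n,l \right)} = \frac{5}{l}$
$U{\left(x \right)} = \frac{30}{2 - x}$ ($U{\left(x \right)} = 6 \frac{5}{2 - x} = \frac{30}{2 - x}$)
$\sqrt{-510 + U{\left(r{\left(a \right)} \right)}} = \sqrt{-510 - \frac{30}{-2 + 8}} = \sqrt{-510 - \frac{30}{6}} = \sqrt{-510 - 5} = \sqrt{-515} = i \sqrt{515}$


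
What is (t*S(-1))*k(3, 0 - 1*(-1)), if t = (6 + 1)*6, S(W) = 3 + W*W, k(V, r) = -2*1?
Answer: -336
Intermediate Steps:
k(V, r) = -2
S(W) = 3 + W²
t = 42 (t = 7*6 = 42)
(t*S(-1))*k(3, 0 - 1*(-1)) = (42*(3 + (-1)²))*(-2) = (42*(3 + 1))*(-2) = (42*4)*(-2) = 168*(-2) = -336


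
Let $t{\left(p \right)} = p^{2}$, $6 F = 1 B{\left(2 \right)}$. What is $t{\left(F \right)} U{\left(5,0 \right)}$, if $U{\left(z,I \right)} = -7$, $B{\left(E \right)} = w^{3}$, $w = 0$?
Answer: $0$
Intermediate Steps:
$B{\left(E \right)} = 0$ ($B{\left(E \right)} = 0^{3} = 0$)
$F = 0$ ($F = \frac{1 \cdot 0}{6} = \frac{1}{6} \cdot 0 = 0$)
$t{\left(F \right)} U{\left(5,0 \right)} = 0^{2} \left(-7\right) = 0 \left(-7\right) = 0$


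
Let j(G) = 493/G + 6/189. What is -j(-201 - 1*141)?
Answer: 375/266 ≈ 1.4098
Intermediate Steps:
j(G) = 2/63 + 493/G (j(G) = 493/G + 6*(1/189) = 493/G + 2/63 = 2/63 + 493/G)
-j(-201 - 1*141) = -(2/63 + 493/(-201 - 1*141)) = -(2/63 + 493/(-201 - 141)) = -(2/63 + 493/(-342)) = -(2/63 + 493*(-1/342)) = -(2/63 - 493/342) = -1*(-375/266) = 375/266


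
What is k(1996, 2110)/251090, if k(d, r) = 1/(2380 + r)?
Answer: 1/1127394100 ≈ 8.8700e-10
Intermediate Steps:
k(1996, 2110)/251090 = 1/((2380 + 2110)*251090) = (1/251090)/4490 = (1/4490)*(1/251090) = 1/1127394100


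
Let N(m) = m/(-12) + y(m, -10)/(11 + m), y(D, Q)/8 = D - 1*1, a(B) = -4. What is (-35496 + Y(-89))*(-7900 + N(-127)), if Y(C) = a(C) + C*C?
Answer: 869355065/4 ≈ 2.1734e+8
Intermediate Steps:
y(D, Q) = -8 + 8*D (y(D, Q) = 8*(D - 1*1) = 8*(D - 1) = 8*(-1 + D) = -8 + 8*D)
Y(C) = -4 + C**2 (Y(C) = -4 + C*C = -4 + C**2)
N(m) = -m/12 + (-8 + 8*m)/(11 + m) (N(m) = m/(-12) + (-8 + 8*m)/(11 + m) = m*(-1/12) + (-8 + 8*m)/(11 + m) = -m/12 + (-8 + 8*m)/(11 + m))
(-35496 + Y(-89))*(-7900 + N(-127)) = (-35496 + (-4 + (-89)**2))*(-7900 + (-96 - 1*(-127)**2 + 85*(-127))/(12*(11 - 127))) = (-35496 + (-4 + 7921))*(-7900 + (1/12)*(-96 - 1*16129 - 10795)/(-116)) = (-35496 + 7917)*(-7900 + (1/12)*(-1/116)*(-96 - 16129 - 10795)) = -27579*(-7900 + (1/12)*(-1/116)*(-27020)) = -27579*(-7900 + 6755/348) = -27579*(-2742445/348) = 869355065/4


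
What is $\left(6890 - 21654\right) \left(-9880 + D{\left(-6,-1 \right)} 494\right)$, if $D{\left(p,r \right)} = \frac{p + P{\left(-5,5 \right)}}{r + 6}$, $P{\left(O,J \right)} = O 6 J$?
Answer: $\frac{1867114496}{5} \approx 3.7342 \cdot 10^{8}$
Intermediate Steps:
$P{\left(O,J \right)} = 6 J O$ ($P{\left(O,J \right)} = 6 O J = 6 J O$)
$D{\left(p,r \right)} = \frac{-150 + p}{6 + r}$ ($D{\left(p,r \right)} = \frac{p + 6 \cdot 5 \left(-5\right)}{r + 6} = \frac{p - 150}{6 + r} = \frac{-150 + p}{6 + r}$)
$\left(6890 - 21654\right) \left(-9880 + D{\left(-6,-1 \right)} 494\right) = \left(6890 - 21654\right) \left(-9880 + \frac{-150 - 6}{6 - 1} \cdot 494\right) = - 14764 \left(-9880 + \frac{1}{5} \left(-156\right) 494\right) = - 14764 \left(-9880 - \frac{77064}{5}\right) = \left(-14764\right) \left(- \frac{126464}{5}\right) = \frac{1867114496}{5}$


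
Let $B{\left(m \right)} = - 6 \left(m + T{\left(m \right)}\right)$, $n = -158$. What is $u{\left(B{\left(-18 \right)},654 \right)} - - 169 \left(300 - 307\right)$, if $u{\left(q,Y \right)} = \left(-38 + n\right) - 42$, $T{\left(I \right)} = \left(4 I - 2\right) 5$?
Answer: $-1421$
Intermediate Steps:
$T{\left(I \right)} = -10 + 20 I$ ($T{\left(I \right)} = \left(-2 + 4 I\right) 5 = -10 + 20 I$)
$B{\left(m \right)} = 60 - 126 m$ ($B{\left(m \right)} = - 6 \left(m + \left(-10 + 20 m\right)\right) = - 6 \left(-10 + 21 m\right) = 60 - 126 m$)
$u{\left(q,Y \right)} = -238$ ($u{\left(q,Y \right)} = \left(-38 - 158\right) - 42 = -196 - 42 = -238$)
$u{\left(B{\left(-18 \right)},654 \right)} - - 169 \left(300 - 307\right) = -238 - - 169 \left(300 - 307\right) = -238 - \left(-169\right) \left(-7\right) = -238 - 1183 = -1421$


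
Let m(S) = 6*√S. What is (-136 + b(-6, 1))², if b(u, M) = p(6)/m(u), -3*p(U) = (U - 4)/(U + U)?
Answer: (88128 - I*√6)²/419904 ≈ 18496.0 - 1.0282*I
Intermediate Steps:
p(U) = -(-4 + U)/(6*U) (p(U) = -(U - 4)/(3*(U + U)) = -(-4 + U)/(3*(2*U)) = -(-4 + U)*1/(2*U)/3 = -(-4 + U)/(6*U))
b(u, M) = -1/(108*√u) (b(u, M) = ((⅙)*(4 - 1*6)/6)/((6*√u)) = ((⅙)*(⅙)*(4 - 6))*(1/(6*√u)) = ((⅙)*(⅙)*(-2))*(1/(6*√u)) = -1/(108*√u))
(-136 + b(-6, 1))² = (-136 - (-1)*I*√6/648)² = (-136 + I*√6/648)²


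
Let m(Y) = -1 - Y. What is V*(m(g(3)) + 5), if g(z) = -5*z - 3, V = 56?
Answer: 1232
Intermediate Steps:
g(z) = -3 - 5*z
V*(m(g(3)) + 5) = 56*((-1 - (-3 - 5*3)) + 5) = 56*((-1 - (-3 - 15)) + 5) = 56*((-1 - 1*(-18)) + 5) = 56*((-1 + 18) + 5) = 56*(17 + 5) = 56*22 = 1232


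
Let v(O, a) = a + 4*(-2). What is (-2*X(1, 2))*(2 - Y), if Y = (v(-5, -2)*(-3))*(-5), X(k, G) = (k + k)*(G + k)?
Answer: -1824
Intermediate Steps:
v(O, a) = -8 + a (v(O, a) = a - 8 = -8 + a)
X(k, G) = 2*k*(G + k) (X(k, G) = (2*k)*(G + k) = 2*k*(G + k))
Y = -150 (Y = ((-8 - 2)*(-3))*(-5) = -10*(-3)*(-5) = 30*(-5) = -150)
(-2*X(1, 2))*(2 - Y) = (-4*(2 + 1))*(2 - 1*(-150)) = (-4*3)*(2 + 150) = -2*6*152 = -12*152 = -1824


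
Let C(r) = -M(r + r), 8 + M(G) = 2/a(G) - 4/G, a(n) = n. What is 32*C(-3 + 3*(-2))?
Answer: 2272/9 ≈ 252.44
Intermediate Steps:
M(G) = -8 - 2/G (M(G) = -8 + (2/G - 4/G) = -8 - 2/G)
C(r) = 8 + 1/r (C(r) = -(-8 - 2/(r + r)) = -(-8 - 2*1/(2*r)) = -(-8 - 1/r) = 8 + 1/r)
32*C(-3 + 3*(-2)) = 32*(8 + 1/(-3 + 3*(-2))) = 32*(8 + 1/(-3 - 6)) = 32*(8 + 1/(-9)) = 32*(8 - ⅑) = 32*(71/9) = 2272/9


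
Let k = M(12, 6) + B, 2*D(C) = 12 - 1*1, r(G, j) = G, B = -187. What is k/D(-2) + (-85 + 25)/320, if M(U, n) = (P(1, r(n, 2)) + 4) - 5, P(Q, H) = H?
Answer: -5857/176 ≈ -33.278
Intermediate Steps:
M(U, n) = -1 + n (M(U, n) = (n + 4) - 5 = (4 + n) - 5 = -1 + n)
D(C) = 11/2 (D(C) = (12 - 1*1)/2 = (12 - 1)/2 = (½)*11 = 11/2)
k = -182 (k = (-1 + 6) - 187 = 5 - 187 = -182)
k/D(-2) + (-85 + 25)/320 = -182/11/2 + (-85 + 25)/320 = -182*2/11 - 60*1/320 = -364/11 - 3/16 = -5857/176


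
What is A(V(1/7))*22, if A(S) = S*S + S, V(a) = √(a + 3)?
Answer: 484/7 + 22*√154/7 ≈ 108.14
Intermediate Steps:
V(a) = √(3 + a)
A(S) = S + S² (A(S) = S² + S = S + S²)
A(V(1/7))*22 = (√(3 + 1/7)*(1 + √(3 + 1/7)))*22 = (√(3 + ⅐)*(1 + √(3 + ⅐)))*22 = (√(22/7)*(1 + √(22/7)))*22 = ((√154/7)*(1 + √154/7))*22 = (√154*(1 + √154/7)/7)*22 = 22*√154*(1 + √154/7)/7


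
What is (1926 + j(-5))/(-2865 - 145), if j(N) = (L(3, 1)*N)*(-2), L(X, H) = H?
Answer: -968/1505 ≈ -0.64319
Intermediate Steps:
j(N) = -2*N (j(N) = (1*N)*(-2) = N*(-2) = -2*N)
(1926 + j(-5))/(-2865 - 145) = (1926 - 2*(-5))/(-2865 - 145) = (1926 + 10)/(-3010) = 1936*(-1/3010) = -968/1505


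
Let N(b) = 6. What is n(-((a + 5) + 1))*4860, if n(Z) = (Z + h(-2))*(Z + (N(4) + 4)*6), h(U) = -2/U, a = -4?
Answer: -281880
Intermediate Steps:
n(Z) = (1 + Z)*(60 + Z) (n(Z) = (Z - 2/(-2))*(Z + (6 + 4)*6) = (Z - 2*(-½))*(Z + 10*6) = (Z + 1)*(Z + 60) = (1 + Z)*(60 + Z))
n(-((a + 5) + 1))*4860 = (60 + (-((-4 + 5) + 1))² + 61*(-((-4 + 5) + 1)))*4860 = (60 + (-(1 + 1))² + 61*(-(1 + 1)))*4860 = (60 + (-1*2)² + 61*(-1*2))*4860 = (60 + (-2)² + 61*(-2))*4860 = (60 + 4 - 122)*4860 = -58*4860 = -281880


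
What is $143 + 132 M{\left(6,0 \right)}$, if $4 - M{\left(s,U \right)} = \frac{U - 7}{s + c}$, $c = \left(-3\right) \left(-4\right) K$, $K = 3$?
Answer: $693$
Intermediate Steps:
$c = 36$ ($c = \left(-3\right) \left(-4\right) 3 = 12 \cdot 3 = 36$)
$M{\left(s,U \right)} = 4 - \frac{-7 + U}{36 + s}$ ($M{\left(s,U \right)} = 4 - \frac{U - 7}{s + 36} = 4 - \frac{-7 + U}{36 + s}$)
$143 + 132 M{\left(6,0 \right)} = 143 + 132 \frac{151 - 0 + 4 \cdot 6}{36 + 6} = 143 + 132 \frac{151 + 0 + 24}{42} = 143 + 132 \cdot \frac{1}{42} \cdot 175 = 143 + 132 \cdot \frac{25}{6} = 143 + 550 = 693$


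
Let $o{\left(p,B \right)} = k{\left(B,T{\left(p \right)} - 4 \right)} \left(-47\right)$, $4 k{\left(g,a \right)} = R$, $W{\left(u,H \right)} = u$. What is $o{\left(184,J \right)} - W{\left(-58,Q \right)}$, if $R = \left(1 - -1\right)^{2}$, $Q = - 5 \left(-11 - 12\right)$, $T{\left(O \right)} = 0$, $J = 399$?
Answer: $11$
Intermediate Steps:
$Q = 115$ ($Q = \left(-5\right) \left(-23\right) = 115$)
$R = 4$ ($R = \left(1 + 1\right)^{2} = 2^{2} = 4$)
$k{\left(g,a \right)} = 1$ ($k{\left(g,a \right)} = \frac{1}{4} \cdot 4 = 1$)
$o{\left(p,B \right)} = -47$ ($o{\left(p,B \right)} = 1 \left(-47\right) = -47$)
$o{\left(184,J \right)} - W{\left(-58,Q \right)} = -47 - -58 = -47 + 58 = 11$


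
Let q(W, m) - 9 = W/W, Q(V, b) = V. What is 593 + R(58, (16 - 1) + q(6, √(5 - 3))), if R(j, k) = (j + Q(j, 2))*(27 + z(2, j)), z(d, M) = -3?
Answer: 3377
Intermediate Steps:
q(W, m) = 10 (q(W, m) = 9 + W/W = 9 + 1 = 10)
R(j, k) = 48*j (R(j, k) = (j + j)*(27 - 3) = (2*j)*24 = 48*j)
593 + R(58, (16 - 1) + q(6, √(5 - 3))) = 593 + 48*58 = 593 + 2784 = 3377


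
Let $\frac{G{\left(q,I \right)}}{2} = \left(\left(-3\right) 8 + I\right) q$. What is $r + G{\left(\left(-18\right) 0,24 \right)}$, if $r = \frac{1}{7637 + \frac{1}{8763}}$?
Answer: $\frac{8763}{66923032} \approx 0.00013094$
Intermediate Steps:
$G{\left(q,I \right)} = 2 q \left(-24 + I\right)$ ($G{\left(q,I \right)} = 2 \left(\left(-3\right) 8 + I\right) q = 2 \left(-24 + I\right) q = 2 q \left(-24 + I\right)$)
$r = \frac{8763}{66923032}$ ($r = \frac{1}{7637 + \frac{1}{8763}} = \frac{1}{\frac{66923032}{8763}} = \frac{8763}{66923032} \approx 0.00013094$)
$r + G{\left(\left(-18\right) 0,24 \right)} = \frac{8763}{66923032} + 2 \left(\left(-18\right) 0\right) \left(-24 + 24\right) = \frac{8763}{66923032} + 2 \cdot 0 \cdot 0 = \frac{8763}{66923032} + 0 = \frac{8763}{66923032}$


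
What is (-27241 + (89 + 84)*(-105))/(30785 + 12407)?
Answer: -22703/21596 ≈ -1.0513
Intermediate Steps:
(-27241 + (89 + 84)*(-105))/(30785 + 12407) = (-27241 + 173*(-105))/43192 = (-27241 - 18165)*(1/43192) = -45406*1/43192 = -22703/21596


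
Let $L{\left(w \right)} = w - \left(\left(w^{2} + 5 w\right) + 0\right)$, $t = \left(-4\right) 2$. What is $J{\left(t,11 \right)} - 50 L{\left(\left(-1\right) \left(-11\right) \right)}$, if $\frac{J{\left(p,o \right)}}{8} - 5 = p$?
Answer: $8226$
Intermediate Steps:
$t = -8$
$L{\left(w \right)} = - w^{2} - 4 w$ ($L{\left(w \right)} = w - \left(w^{2} + 5 w\right) = - w^{2} - 4 w$)
$J{\left(p,o \right)} = 40 + 8 p$
$J{\left(t,11 \right)} - 50 L{\left(\left(-1\right) \left(-11\right) \right)} = \left(40 + 8 \left(-8\right)\right) - 50 \left(- \left(-1\right) \left(-11\right) \left(4 - -11\right)\right) = \left(40 - 64\right) - 50 \left(\left(-1\right) 11 \left(4 + 11\right)\right) = -24 - 50 \left(\left(-1\right) 11 \cdot 15\right) = -24 - -8250 = -24 + 8250 = 8226$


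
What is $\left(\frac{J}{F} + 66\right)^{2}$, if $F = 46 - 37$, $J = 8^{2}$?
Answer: $\frac{432964}{81} \approx 5345.2$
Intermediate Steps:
$J = 64$
$F = 9$ ($F = 46 - 37 = 9$)
$\left(\frac{J}{F} + 66\right)^{2} = \left(\frac{64}{9} + 66\right)^{2} = \left(\frac{658}{9}\right)^{2} = \frac{432964}{81}$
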